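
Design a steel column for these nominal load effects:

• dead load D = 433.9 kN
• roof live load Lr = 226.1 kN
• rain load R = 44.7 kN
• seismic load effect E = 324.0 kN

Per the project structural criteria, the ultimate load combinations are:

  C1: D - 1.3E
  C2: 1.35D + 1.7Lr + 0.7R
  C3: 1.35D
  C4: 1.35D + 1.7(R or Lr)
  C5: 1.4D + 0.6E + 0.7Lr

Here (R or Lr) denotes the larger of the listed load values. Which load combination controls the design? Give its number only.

(R or Lr) → Lr = 226.1 kN.
C1: 1.0(433.9) - 1.3(324.0) = 433.90 - 421.20 = 12.70
C2: 1.35(433.9) + 1.7(226.1) + 0.7(44.7) = 585.77 + 384.37 + 31.29 = 1001.43
C3: 1.35(433.9) = 585.77
C4: 1.35(433.9) + 1.7(226.1) = 585.77 + 384.37 = 970.14
C5: 1.4(433.9) + 0.6(324.0) + 0.7(226.1) = 607.46 + 194.40 + 158.27 = 960.13
The largest value is 1001.43 kN from combination 2.

Combination 2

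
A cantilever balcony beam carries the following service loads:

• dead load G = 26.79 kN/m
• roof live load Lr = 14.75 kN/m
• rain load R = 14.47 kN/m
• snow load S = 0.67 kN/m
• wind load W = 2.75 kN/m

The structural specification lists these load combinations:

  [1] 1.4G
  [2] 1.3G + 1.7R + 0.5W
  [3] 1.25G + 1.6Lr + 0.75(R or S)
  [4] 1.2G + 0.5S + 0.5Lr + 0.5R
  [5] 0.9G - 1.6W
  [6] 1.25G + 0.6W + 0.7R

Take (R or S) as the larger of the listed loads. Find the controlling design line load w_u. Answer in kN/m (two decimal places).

67.94 kN/m

(R or S) → R = 14.47 kN/m.
[1] 1.4(26.79) = 37.51
[2] 1.3(26.79) + 1.7(14.47) + 0.5(2.75) = 60.80
[3] 1.25(26.79) + 1.6(14.75) + 0.75(14.47) = 33.49 + 23.60 + 10.85 = 67.94
[4] 1.2(26.79) + 0.5(0.67) + 0.5(14.75) + 0.5(14.47) = 47.09
[5] 0.9(26.79) - 1.6(2.75) = 24.11 - 4.40 = 19.71
[6] 1.25(26.79) + 0.6(2.75) + 0.7(14.47) = 33.49 + 1.65 + 10.13 = 45.27
Combination 3 governs: w_u = 67.94 kN/m.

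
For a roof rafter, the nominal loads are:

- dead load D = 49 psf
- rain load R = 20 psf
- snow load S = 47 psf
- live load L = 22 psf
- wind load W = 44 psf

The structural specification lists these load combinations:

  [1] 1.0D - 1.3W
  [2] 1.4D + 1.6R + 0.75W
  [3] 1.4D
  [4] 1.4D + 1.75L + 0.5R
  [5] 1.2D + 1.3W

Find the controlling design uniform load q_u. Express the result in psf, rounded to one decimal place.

133.6 psf

[1] 1.0(49) - 1.3(44) = 49.0 - 57.2 = -8.2
[2] 1.4(49) + 1.6(20) + 0.75(44) = 68.6 + 32.0 + 33.0 = 133.6
[3] 1.4(49) = 68.6
[4] 1.4(49) + 1.75(22) + 0.5(20) = 68.6 + 38.5 + 10.0 = 117.1
[5] 1.2(49) + 1.3(44) = 58.8 + 57.2 = 116.0
Maximum is from combination 2.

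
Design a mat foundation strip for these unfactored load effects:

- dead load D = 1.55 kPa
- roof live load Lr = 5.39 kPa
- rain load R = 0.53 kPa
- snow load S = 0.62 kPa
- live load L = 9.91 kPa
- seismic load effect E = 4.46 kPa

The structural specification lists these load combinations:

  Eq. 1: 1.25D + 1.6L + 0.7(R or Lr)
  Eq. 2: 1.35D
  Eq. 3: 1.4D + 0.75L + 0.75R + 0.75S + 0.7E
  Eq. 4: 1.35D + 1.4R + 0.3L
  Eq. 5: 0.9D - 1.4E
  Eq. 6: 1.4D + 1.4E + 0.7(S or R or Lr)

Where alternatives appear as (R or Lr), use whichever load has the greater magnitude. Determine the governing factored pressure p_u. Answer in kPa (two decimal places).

(R or Lr) → Lr = 5.39 kPa; (S or R or Lr) → Lr = 5.39 kPa.
Eq. 1: 1.25(1.55) + 1.6(9.91) + 0.7(5.39) = 21.57
Eq. 2: 1.35(1.55) = 2.09
Eq. 3: 1.4(1.55) + 0.75(9.91) + 0.75(0.53) + 0.75(0.62) + 0.7(4.46) = 13.59
Eq. 4: 1.35(1.55) + 1.4(0.53) + 0.3(9.91) = 5.81
Eq. 5: 0.9(1.55) - 1.4(4.46) = -4.85
Eq. 6: 1.4(1.55) + 1.4(4.46) + 0.7(5.39) = 12.19
Combination 1 governs: p_u = 21.57 kPa.

21.57 kPa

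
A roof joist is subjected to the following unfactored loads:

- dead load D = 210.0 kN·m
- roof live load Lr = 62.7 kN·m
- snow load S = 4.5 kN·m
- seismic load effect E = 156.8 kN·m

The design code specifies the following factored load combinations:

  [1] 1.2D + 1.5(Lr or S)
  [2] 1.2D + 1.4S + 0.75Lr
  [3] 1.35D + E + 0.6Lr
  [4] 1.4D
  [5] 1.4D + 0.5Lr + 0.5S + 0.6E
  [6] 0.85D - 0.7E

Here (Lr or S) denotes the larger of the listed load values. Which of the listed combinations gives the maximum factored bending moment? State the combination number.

Combination 3

(Lr or S) → Lr = 62.7 kN·m.
[1] 1.2(210.0) + 1.5(62.7) = 252.00 + 94.05 = 346.05
[2] 1.2(210.0) + 1.4(4.5) + 0.75(62.7) = 252.00 + 6.30 + 47.03 = 305.33
[3] 1.35(210.0) + 1.0(156.8) + 0.6(62.7) = 283.50 + 156.80 + 37.62 = 477.92
[4] 1.4(210.0) = 294.00
[5] 1.4(210.0) + 0.5(62.7) + 0.5(4.5) + 0.6(156.8) = 294.00 + 31.35 + 2.25 + 94.08 = 421.68
[6] 0.85(210.0) - 0.7(156.8) = 178.50 - 109.76 = 68.74
The largest value is 477.92 kN·m from combination 3.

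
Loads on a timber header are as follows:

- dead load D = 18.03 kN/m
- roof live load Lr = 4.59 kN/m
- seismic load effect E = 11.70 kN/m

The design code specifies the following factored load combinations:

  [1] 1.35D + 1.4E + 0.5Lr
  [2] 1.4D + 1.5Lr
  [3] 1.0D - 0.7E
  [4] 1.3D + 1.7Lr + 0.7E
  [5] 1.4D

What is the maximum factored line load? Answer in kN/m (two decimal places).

43.02 kN/m

[1] 1.35(18.03) + 1.4(11.70) + 0.5(4.59) = 24.34 + 16.38 + 2.30 = 43.02
[2] 1.4(18.03) + 1.5(4.59) = 25.24 + 6.89 = 32.13
[3] 1.0(18.03) - 0.7(11.70) = 18.03 - 8.19 = 9.84
[4] 1.3(18.03) + 1.7(4.59) + 0.7(11.70) = 23.44 + 7.80 + 8.19 = 39.43
[5] 1.4(18.03) = 25.24
Maximum is from combination 1.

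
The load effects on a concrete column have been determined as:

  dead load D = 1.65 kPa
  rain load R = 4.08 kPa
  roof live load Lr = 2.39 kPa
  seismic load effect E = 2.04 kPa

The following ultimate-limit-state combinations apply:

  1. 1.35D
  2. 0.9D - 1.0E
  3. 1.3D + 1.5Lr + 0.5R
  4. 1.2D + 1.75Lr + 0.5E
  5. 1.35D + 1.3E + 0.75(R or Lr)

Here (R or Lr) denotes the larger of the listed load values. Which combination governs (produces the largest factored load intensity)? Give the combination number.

(R or Lr) → R = 4.08 kPa.
1. 1.35(1.65) = 2.23
2. 0.9(1.65) - 1.0(2.04) = -0.56
3. 1.3(1.65) + 1.5(2.39) + 0.5(4.08) = 7.77
4. 1.2(1.65) + 1.75(2.39) + 0.5(2.04) = 1.98 + 4.18 + 1.02 = 7.18
5. 1.35(1.65) + 1.3(2.04) + 0.75(4.08) = 2.23 + 2.65 + 3.06 = 7.94
The largest value is 7.94 kPa from combination 5.

Combination 5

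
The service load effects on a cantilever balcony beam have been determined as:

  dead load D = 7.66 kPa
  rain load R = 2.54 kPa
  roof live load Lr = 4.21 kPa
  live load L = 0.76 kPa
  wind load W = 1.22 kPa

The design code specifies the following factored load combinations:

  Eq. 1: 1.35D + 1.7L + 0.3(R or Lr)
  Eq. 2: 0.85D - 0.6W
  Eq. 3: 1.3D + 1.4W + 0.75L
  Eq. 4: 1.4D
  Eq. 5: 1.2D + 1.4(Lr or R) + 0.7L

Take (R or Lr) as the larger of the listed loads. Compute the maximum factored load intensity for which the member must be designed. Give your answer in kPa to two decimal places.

15.62 kPa

(R or Lr) → Lr = 4.21 kPa; (Lr or R) → Lr = 4.21 kPa.
Eq. 1: 1.35(7.66) + 1.7(0.76) + 0.3(4.21) = 12.90
Eq. 2: 0.85(7.66) - 0.6(1.22) = 6.51 - 0.73 = 5.78
Eq. 3: 1.3(7.66) + 1.4(1.22) + 0.75(0.76) = 9.96 + 1.71 + 0.57 = 12.24
Eq. 4: 1.4(7.66) = 10.72
Eq. 5: 1.2(7.66) + 1.4(4.21) + 0.7(0.76) = 15.62
Combination 5 governs: q_u = 15.62 kPa.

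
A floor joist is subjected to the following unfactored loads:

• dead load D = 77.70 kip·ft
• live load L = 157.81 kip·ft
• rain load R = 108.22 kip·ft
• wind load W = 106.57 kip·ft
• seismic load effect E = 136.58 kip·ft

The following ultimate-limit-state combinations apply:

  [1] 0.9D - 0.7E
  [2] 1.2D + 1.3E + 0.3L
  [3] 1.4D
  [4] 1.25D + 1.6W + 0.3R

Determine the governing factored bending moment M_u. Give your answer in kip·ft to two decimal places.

[1] 0.9(77.70) - 0.7(136.58) = 69.93 - 95.61 = -25.68
[2] 1.2(77.70) + 1.3(136.58) + 0.3(157.81) = 318.14
[3] 1.4(77.70) = 108.78
[4] 1.25(77.70) + 1.6(106.57) + 0.3(108.22) = 300.10
Combination 2 governs: M_u = 318.14 kip·ft.

318.14 kip·ft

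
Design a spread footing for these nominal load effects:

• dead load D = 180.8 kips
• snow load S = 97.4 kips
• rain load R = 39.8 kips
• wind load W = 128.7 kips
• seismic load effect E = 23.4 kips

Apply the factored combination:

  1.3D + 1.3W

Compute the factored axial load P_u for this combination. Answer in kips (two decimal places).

1.3(180.8) + 1.3(128.7) = 402.35
P_u = 402.35 kips.

402.35 kips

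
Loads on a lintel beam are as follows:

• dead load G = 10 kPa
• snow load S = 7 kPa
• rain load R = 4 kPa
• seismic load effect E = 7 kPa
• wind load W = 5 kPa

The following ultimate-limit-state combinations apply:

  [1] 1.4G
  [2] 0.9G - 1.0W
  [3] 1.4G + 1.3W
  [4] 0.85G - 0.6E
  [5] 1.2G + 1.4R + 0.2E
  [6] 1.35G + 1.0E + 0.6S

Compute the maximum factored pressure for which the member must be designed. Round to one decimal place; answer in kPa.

[1] 1.4(10) = 14.0
[2] 0.9(10) - 1.0(5) = 9.0 - 5.0 = 4.0
[3] 1.4(10) + 1.3(5) = 14.0 + 6.5 = 20.5
[4] 0.85(10) - 0.6(7) = 8.5 - 4.2 = 4.3
[5] 1.2(10) + 1.4(4) + 0.2(7) = 12.0 + 5.6 + 1.4 = 19.0
[6] 1.35(10) + 1.0(7) + 0.6(7) = 13.5 + 7.0 + 4.2 = 24.7
The controlling combination is 6, giving 24.7 kPa.

24.7 kPa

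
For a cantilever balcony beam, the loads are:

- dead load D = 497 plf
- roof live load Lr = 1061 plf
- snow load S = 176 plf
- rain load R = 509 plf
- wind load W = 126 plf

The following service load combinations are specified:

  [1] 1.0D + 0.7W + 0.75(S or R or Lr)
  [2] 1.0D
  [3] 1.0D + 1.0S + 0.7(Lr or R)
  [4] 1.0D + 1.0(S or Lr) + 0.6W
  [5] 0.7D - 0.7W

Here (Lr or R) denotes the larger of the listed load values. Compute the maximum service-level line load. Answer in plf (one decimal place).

1633.6 plf

(S or R or Lr) → Lr = 1061 plf; (Lr or R) → Lr = 1061 plf; (S or Lr) → Lr = 1061 plf.
[1] 1.0(497) + 0.7(126) + 0.75(1061) = 497.0 + 88.2 + 795.8 = 1381.0
[2] 1.0(497) = 497.0
[3] 1.0(497) + 1.0(176) + 0.7(1061) = 497.0 + 176.0 + 742.7 = 1415.7
[4] 1.0(497) + 1.0(1061) + 0.6(126) = 497.0 + 1061.0 + 75.6 = 1633.6
[5] 0.7(497) - 0.7(126) = 347.9 - 88.2 = 259.7
The controlling combination is 4, giving 1633.6 plf.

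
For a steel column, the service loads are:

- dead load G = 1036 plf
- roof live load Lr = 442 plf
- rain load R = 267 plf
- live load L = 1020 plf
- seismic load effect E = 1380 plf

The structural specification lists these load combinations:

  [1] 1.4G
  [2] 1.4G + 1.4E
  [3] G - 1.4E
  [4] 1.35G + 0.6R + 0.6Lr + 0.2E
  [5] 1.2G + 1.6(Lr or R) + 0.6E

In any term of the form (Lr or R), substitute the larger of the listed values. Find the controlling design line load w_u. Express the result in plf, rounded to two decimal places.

3382.40 plf

(Lr or R) → Lr = 442 plf.
[1] 1.4(1036) = 1450.40
[2] 1.4(1036) + 1.4(1380) = 3382.40
[3] 1.0(1036) - 1.4(1380) = -896.00
[4] 1.35(1036) + 0.6(267) + 0.6(442) + 0.2(1380) = 2100.00
[5] 1.2(1036) + 1.6(442) + 0.6(1380) = 2778.40
The controlling combination is 2, giving 3382.40 plf.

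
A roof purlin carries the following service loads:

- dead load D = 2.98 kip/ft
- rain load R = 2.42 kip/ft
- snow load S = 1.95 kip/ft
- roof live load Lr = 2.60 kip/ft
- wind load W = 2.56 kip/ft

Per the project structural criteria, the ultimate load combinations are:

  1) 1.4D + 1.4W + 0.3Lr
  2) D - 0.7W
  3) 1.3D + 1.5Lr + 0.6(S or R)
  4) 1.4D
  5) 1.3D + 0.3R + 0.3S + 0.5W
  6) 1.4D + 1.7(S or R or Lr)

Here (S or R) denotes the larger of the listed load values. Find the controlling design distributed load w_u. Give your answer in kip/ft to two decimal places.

9.23 kip/ft

(S or R) → R = 2.42 kip/ft; (S or R or Lr) → Lr = 2.60 kip/ft.
1) 1.4(2.98) + 1.4(2.56) + 0.3(2.60) = 8.54
2) 1.0(2.98) - 0.7(2.56) = 2.98 - 1.79 = 1.19
3) 1.3(2.98) + 1.5(2.60) + 0.6(2.42) = 9.23
4) 1.4(2.98) = 4.17
5) 1.3(2.98) + 0.3(2.42) + 0.3(1.95) + 0.5(2.56) = 3.87 + 0.73 + 0.59 + 1.28 = 6.47
6) 1.4(2.98) + 1.7(2.60) = 4.17 + 4.42 = 8.59
Combination 3 governs: w_u = 9.23 kip/ft.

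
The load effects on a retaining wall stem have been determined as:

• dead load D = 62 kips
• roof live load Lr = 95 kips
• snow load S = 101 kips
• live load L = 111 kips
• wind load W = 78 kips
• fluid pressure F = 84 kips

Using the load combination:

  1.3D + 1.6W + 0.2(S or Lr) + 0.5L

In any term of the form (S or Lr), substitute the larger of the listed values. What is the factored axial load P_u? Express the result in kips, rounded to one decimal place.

(S or Lr) → S = 101 kips.
1.3(62) + 1.6(78) + 0.2(101) + 0.5(111) = 80.6 + 124.8 + 20.2 + 55.5 = 281.1
P_u = 281.1 kips.

281.1 kips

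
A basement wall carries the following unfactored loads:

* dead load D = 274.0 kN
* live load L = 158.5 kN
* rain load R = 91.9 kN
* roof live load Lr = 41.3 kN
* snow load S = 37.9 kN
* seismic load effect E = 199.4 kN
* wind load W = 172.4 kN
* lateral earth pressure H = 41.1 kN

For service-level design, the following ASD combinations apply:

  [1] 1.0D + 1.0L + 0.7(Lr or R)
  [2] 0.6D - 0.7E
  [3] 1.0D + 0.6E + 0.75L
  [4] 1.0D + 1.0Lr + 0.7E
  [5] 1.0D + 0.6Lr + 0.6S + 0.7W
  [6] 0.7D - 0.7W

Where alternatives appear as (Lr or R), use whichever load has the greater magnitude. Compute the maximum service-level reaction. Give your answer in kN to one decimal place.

(Lr or R) → R = 91.9 kN.
[1] 1.0(274.0) + 1.0(158.5) + 0.7(91.9) = 274.0 + 158.5 + 64.3 = 496.8
[2] 0.6(274.0) - 0.7(199.4) = 164.4 - 139.6 = 24.8
[3] 1.0(274.0) + 0.6(199.4) + 0.75(158.5) = 274.0 + 119.6 + 118.9 = 512.5
[4] 1.0(274.0) + 1.0(41.3) + 0.7(199.4) = 274.0 + 41.3 + 139.6 = 454.9
[5] 1.0(274.0) + 0.6(41.3) + 0.6(37.9) + 0.7(172.4) = 274.0 + 24.8 + 22.7 + 120.7 = 442.2
[6] 0.7(274.0) - 0.7(172.4) = 191.8 - 120.7 = 71.1
Combination 3 governs: V = 512.5 kN.

512.5 kN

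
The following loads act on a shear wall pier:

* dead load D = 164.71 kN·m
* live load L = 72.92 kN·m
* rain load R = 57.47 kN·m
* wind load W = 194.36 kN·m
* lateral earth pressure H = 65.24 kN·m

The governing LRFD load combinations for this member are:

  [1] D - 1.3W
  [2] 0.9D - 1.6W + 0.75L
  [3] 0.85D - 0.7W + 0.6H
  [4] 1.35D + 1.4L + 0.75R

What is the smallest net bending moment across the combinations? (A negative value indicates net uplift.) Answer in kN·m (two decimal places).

[1] 1.0(164.71) - 1.3(194.36) = 164.71 - 252.67 = -87.96
[2] 0.9(164.71) - 1.6(194.36) + 0.75(72.92) = 148.24 - 310.98 + 54.69 = -108.05
[3] 0.85(164.71) - 0.7(194.36) + 0.6(65.24) = 43.10
[4] 1.35(164.71) + 1.4(72.92) + 0.75(57.47) = 222.36 + 102.09 + 43.10 = 367.55
Combination 2 gives the minimum: -108.05 kN·m.

-108.05 kN·m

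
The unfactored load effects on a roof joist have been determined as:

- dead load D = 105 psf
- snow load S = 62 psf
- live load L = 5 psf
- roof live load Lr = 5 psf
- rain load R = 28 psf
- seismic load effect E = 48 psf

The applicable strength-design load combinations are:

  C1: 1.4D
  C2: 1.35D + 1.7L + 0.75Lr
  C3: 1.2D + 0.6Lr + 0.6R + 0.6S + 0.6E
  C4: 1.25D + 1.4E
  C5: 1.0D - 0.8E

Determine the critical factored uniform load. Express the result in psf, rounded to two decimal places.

C1: 1.4(105) = 147.00
C2: 1.35(105) + 1.7(5) + 0.75(5) = 141.75 + 8.50 + 3.75 = 154.00
C3: 1.2(105) + 0.6(5) + 0.6(28) + 0.6(62) + 0.6(48) = 126.00 + 3.00 + 16.80 + 37.20 + 28.80 = 211.80
C4: 1.25(105) + 1.4(48) = 131.25 + 67.20 = 198.45
C5: 1.0(105) - 0.8(48) = 105.00 - 38.40 = 66.60
The controlling combination is 3, giving 211.80 psf.

211.80 psf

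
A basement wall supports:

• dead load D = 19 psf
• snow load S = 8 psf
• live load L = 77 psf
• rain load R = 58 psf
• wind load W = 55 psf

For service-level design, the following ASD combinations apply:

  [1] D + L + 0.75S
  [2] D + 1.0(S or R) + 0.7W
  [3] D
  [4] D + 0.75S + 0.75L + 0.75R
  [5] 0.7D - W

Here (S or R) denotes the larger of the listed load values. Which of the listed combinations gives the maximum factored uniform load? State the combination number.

Combination 4

(S or R) → R = 58 psf.
[1] 1.0(19) + 1.0(77) + 0.75(8) = 19.00 + 77.00 + 6.00 = 102.00
[2] 1.0(19) + 1.0(58) + 0.7(55) = 19.00 + 58.00 + 38.50 = 115.50
[3] 1.0(19) = 19.00
[4] 1.0(19) + 0.75(8) + 0.75(77) + 0.75(58) = 19.00 + 6.00 + 57.75 + 43.50 = 126.25
[5] 0.7(19) - 1.0(55) = 13.30 - 55.00 = -41.70
The largest value is 126.25 psf from combination 4.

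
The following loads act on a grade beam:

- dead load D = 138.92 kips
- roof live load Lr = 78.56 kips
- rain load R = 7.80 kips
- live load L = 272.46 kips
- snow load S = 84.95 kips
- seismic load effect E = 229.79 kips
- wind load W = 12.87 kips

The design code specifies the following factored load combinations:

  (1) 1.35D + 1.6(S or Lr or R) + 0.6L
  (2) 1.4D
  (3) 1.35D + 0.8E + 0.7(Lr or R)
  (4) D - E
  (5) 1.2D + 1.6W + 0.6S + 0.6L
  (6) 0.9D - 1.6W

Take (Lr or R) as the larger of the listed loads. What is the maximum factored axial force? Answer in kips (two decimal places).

486.94 kips

(S or Lr or R) → S = 84.95 kips; (Lr or R) → Lr = 78.56 kips.
(1) 1.35(138.92) + 1.6(84.95) + 0.6(272.46) = 187.54 + 135.92 + 163.48 = 486.94
(2) 1.4(138.92) = 194.49
(3) 1.35(138.92) + 0.8(229.79) + 0.7(78.56) = 426.37
(4) 1.0(138.92) - 1.0(229.79) = 138.92 - 229.79 = -90.87
(5) 1.2(138.92) + 1.6(12.87) + 0.6(84.95) + 0.6(272.46) = 166.70 + 20.59 + 50.97 + 163.48 = 401.74
(6) 0.9(138.92) - 1.6(12.87) = 125.03 - 20.59 = 104.44
The controlling combination is 1, giving 486.94 kips.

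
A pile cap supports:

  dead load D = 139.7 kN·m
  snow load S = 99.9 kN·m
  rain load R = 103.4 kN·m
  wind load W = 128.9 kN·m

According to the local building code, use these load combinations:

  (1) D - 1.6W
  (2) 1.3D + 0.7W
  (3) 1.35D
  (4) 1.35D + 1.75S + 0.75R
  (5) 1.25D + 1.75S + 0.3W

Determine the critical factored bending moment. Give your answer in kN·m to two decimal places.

440.97 kN·m

(1) 1.0(139.7) - 1.6(128.9) = 139.70 - 206.24 = -66.54
(2) 1.3(139.7) + 0.7(128.9) = 181.61 + 90.23 = 271.84
(3) 1.35(139.7) = 188.60
(4) 1.35(139.7) + 1.75(99.9) + 0.75(103.4) = 440.97
(5) 1.25(139.7) + 1.75(99.9) + 0.3(128.9) = 388.12
Maximum is from combination 4.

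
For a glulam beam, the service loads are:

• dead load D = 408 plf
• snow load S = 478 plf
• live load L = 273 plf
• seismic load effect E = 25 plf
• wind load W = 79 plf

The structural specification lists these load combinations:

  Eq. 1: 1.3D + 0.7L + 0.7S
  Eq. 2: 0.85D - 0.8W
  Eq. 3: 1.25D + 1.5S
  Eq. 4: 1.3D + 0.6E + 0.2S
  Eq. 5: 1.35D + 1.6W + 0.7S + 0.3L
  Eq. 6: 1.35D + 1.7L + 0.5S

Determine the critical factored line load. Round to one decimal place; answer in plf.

1253.9 plf

Eq. 1: 1.3(408) + 0.7(273) + 0.7(478) = 530.4 + 191.1 + 334.6 = 1056.1
Eq. 2: 0.85(408) - 0.8(79) = 346.8 - 63.2 = 283.6
Eq. 3: 1.25(408) + 1.5(478) = 510.0 + 717.0 = 1227.0
Eq. 4: 1.3(408) + 0.6(25) + 0.2(478) = 530.4 + 15.0 + 95.6 = 641.0
Eq. 5: 1.35(408) + 1.6(79) + 0.7(478) + 0.3(273) = 550.8 + 126.4 + 334.6 + 81.9 = 1093.7
Eq. 6: 1.35(408) + 1.7(273) + 0.5(478) = 550.8 + 464.1 + 239.0 = 1253.9
Maximum is from combination 6.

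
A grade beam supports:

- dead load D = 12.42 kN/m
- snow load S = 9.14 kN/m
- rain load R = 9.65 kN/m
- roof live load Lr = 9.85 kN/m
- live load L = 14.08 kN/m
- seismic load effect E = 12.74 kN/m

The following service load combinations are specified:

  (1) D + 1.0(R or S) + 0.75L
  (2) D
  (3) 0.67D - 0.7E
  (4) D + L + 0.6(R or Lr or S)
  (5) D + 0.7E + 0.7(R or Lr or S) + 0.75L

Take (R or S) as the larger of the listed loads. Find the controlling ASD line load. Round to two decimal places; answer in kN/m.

(R or S) → R = 9.65 kN/m; (R or Lr or S) → Lr = 9.85 kN/m.
(1) 1.0(12.42) + 1.0(9.65) + 0.75(14.08) = 12.42 + 9.65 + 10.56 = 32.63
(2) 1.0(12.42) = 12.42
(3) 0.67(12.42) - 0.7(12.74) = 8.32 - 8.92 = -0.60
(4) 1.0(12.42) + 1.0(14.08) + 0.6(9.85) = 12.42 + 14.08 + 5.91 = 32.41
(5) 1.0(12.42) + 0.7(12.74) + 0.7(9.85) + 0.75(14.08) = 38.79
Combination 5 governs: w = 38.79 kN/m.

38.79 kN/m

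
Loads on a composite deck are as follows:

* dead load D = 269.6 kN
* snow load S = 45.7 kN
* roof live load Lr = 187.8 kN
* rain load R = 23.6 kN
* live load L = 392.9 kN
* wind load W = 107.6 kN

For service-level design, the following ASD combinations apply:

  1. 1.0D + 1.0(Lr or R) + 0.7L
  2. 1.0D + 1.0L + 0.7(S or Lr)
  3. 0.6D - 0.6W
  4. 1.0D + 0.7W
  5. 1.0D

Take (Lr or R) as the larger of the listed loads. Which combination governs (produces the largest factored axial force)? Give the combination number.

Combination 2

(Lr or R) → Lr = 187.8 kN; (S or Lr) → Lr = 187.8 kN.
1. 1.0(269.6) + 1.0(187.8) + 0.7(392.9) = 269.6 + 187.8 + 275.0 = 732.4
2. 1.0(269.6) + 1.0(392.9) + 0.7(187.8) = 269.6 + 392.9 + 131.5 = 794.0
3. 0.6(269.6) - 0.6(107.6) = 161.8 - 64.6 = 97.2
4. 1.0(269.6) + 0.7(107.6) = 269.6 + 75.3 = 344.9
5. 1.0(269.6) = 269.6
The largest value is 794.0 kN from combination 2.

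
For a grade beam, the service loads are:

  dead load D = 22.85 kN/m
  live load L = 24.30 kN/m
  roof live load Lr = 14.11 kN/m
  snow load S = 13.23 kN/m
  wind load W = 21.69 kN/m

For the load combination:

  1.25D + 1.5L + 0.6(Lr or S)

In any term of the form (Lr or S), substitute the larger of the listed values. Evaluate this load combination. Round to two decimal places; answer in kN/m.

(Lr or S) → Lr = 14.11 kN/m.
1.25(22.85) + 1.5(24.30) + 0.6(14.11) = 73.48
w_u = 73.48 kN/m.

73.48 kN/m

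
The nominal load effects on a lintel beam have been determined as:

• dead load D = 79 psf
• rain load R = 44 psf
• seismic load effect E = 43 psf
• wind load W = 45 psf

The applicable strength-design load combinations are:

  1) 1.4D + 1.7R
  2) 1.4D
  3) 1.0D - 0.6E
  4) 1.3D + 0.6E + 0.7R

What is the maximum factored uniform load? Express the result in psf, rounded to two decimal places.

185.40 psf

1) 1.4(79) + 1.7(44) = 110.60 + 74.80 = 185.40
2) 1.4(79) = 110.60
3) 1.0(79) - 0.6(43) = 79.00 - 25.80 = 53.20
4) 1.3(79) + 0.6(43) + 0.7(44) = 102.70 + 25.80 + 30.80 = 159.30
Combination 1 governs: q_u = 185.40 psf.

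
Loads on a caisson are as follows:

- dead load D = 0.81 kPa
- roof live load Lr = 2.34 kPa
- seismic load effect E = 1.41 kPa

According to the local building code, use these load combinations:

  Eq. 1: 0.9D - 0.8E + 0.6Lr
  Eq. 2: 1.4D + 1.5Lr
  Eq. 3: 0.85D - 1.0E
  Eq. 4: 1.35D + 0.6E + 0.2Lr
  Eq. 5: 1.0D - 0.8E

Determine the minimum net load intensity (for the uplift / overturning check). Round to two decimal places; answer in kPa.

-0.72 kPa

Eq. 1: 0.9(0.81) - 0.8(1.41) + 0.6(2.34) = 1.01
Eq. 2: 1.4(0.81) + 1.5(2.34) = 1.13 + 3.51 = 4.64
Eq. 3: 0.85(0.81) - 1.0(1.41) = 0.69 - 1.41 = -0.72
Eq. 4: 1.35(0.81) + 0.6(1.41) + 0.2(2.34) = 1.09 + 0.85 + 0.47 = 2.41
Eq. 5: 1.0(0.81) - 0.8(1.41) = 0.81 - 1.13 = -0.32
Combination 3 gives the minimum: -0.72 kPa.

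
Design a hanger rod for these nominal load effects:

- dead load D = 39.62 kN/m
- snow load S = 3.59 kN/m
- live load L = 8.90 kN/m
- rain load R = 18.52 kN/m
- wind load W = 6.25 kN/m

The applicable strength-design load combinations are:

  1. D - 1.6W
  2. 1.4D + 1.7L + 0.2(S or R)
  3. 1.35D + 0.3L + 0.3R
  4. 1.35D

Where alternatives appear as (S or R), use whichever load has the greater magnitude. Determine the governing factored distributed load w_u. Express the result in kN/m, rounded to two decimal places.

(S or R) → R = 18.52 kN/m.
1. 1.0(39.62) - 1.6(6.25) = 39.62 - 10.00 = 29.62
2. 1.4(39.62) + 1.7(8.90) + 0.2(18.52) = 55.47 + 15.13 + 3.70 = 74.30
3. 1.35(39.62) + 0.3(8.90) + 0.3(18.52) = 61.71
4. 1.35(39.62) = 53.49
The controlling combination is 2, giving 74.30 kN/m.

74.30 kN/m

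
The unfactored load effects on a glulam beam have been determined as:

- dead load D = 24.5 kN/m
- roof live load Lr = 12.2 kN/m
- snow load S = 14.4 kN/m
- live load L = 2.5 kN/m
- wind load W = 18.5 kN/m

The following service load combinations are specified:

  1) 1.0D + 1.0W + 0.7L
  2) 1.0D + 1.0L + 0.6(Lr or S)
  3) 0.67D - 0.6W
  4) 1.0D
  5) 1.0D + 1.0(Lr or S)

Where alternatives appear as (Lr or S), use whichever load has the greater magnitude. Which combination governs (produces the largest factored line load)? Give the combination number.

(Lr or S) → S = 14.4 kN/m.
1) 1.0(24.5) + 1.0(18.5) + 0.7(2.5) = 44.8
2) 1.0(24.5) + 1.0(2.5) + 0.6(14.4) = 35.6
3) 0.67(24.5) - 0.6(18.5) = 5.3
4) 1.0(24.5) = 24.5
5) 1.0(24.5) + 1.0(14.4) = 38.9
The largest value is 44.8 kN/m from combination 1.

Combination 1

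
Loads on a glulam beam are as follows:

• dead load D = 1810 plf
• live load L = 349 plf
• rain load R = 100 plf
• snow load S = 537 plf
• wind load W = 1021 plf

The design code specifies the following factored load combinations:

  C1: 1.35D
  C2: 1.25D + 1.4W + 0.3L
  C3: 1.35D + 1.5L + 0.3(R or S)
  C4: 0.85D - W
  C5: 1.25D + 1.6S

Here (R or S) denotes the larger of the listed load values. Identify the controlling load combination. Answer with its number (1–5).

(R or S) → S = 537 plf.
C1: 1.35(1810) = 2443.50
C2: 1.25(1810) + 1.4(1021) + 0.3(349) = 2262.50 + 1429.40 + 104.70 = 3796.60
C3: 1.35(1810) + 1.5(349) + 0.3(537) = 2443.50 + 523.50 + 161.10 = 3128.10
C4: 0.85(1810) - 1.0(1021) = 1538.50 - 1021.00 = 517.50
C5: 1.25(1810) + 1.6(537) = 2262.50 + 859.20 = 3121.70
The largest value is 3796.60 plf from combination 2.

Combination 2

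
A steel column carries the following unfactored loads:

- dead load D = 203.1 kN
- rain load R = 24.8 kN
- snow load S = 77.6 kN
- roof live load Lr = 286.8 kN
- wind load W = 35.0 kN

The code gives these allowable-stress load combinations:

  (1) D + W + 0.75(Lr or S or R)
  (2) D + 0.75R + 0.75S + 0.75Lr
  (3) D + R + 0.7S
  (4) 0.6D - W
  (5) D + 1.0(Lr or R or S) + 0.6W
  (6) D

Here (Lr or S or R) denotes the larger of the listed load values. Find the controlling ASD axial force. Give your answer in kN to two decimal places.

510.90 kN

(Lr or S or R) → Lr = 286.8 kN; (Lr or R or S) → Lr = 286.8 kN.
(1) 1.0(203.1) + 1.0(35.0) + 0.75(286.8) = 203.10 + 35.00 + 215.10 = 453.20
(2) 1.0(203.1) + 0.75(24.8) + 0.75(77.6) + 0.75(286.8) = 203.10 + 18.60 + 58.20 + 215.10 = 495.00
(3) 1.0(203.1) + 1.0(24.8) + 0.7(77.6) = 203.10 + 24.80 + 54.32 = 282.22
(4) 0.6(203.1) - 1.0(35.0) = 121.86 - 35.00 = 86.86
(5) 1.0(203.1) + 1.0(286.8) + 0.6(35.0) = 203.10 + 286.80 + 21.00 = 510.90
(6) 1.0(203.1) = 203.10
Combination 5 governs: N = 510.90 kN.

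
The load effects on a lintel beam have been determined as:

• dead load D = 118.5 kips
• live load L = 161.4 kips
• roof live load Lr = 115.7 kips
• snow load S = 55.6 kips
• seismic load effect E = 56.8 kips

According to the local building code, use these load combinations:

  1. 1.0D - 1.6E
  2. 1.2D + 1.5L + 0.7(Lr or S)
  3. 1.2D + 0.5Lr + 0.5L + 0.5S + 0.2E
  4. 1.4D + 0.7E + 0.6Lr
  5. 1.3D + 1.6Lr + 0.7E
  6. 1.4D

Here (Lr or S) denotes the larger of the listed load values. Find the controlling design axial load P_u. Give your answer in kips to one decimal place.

(Lr or S) → Lr = 115.7 kips.
1. 1.0(118.5) - 1.6(56.8) = 118.5 - 90.9 = 27.6
2. 1.2(118.5) + 1.5(161.4) + 0.7(115.7) = 142.2 + 242.1 + 81.0 = 465.3
3. 1.2(118.5) + 0.5(115.7) + 0.5(161.4) + 0.5(55.6) + 0.2(56.8) = 319.9
4. 1.4(118.5) + 0.7(56.8) + 0.6(115.7) = 165.9 + 39.8 + 69.4 = 275.1
5. 1.3(118.5) + 1.6(115.7) + 0.7(56.8) = 378.9
6. 1.4(118.5) = 165.9
Maximum is from combination 2.

465.3 kips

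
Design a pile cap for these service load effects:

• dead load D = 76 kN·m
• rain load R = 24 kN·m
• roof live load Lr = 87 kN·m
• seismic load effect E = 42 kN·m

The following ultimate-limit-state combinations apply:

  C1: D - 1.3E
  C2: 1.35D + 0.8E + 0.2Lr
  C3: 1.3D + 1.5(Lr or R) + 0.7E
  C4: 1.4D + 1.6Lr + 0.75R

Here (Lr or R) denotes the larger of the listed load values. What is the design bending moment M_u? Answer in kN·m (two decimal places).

263.60 kN·m

(Lr or R) → Lr = 87 kN·m.
C1: 1.0(76) - 1.3(42) = 76.00 - 54.60 = 21.40
C2: 1.35(76) + 0.8(42) + 0.2(87) = 102.60 + 33.60 + 17.40 = 153.60
C3: 1.3(76) + 1.5(87) + 0.7(42) = 98.80 + 130.50 + 29.40 = 258.70
C4: 1.4(76) + 1.6(87) + 0.75(24) = 106.40 + 139.20 + 18.00 = 263.60
Combination 4 governs: M_u = 263.60 kN·m.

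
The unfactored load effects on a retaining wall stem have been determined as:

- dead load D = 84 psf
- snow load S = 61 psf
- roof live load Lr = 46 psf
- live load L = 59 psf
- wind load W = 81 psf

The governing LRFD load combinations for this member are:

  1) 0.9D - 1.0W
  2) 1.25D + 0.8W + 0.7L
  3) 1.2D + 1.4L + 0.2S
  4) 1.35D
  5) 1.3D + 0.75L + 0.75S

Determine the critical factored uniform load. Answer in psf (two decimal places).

1) 0.9(84) - 1.0(81) = 75.60 - 81.00 = -5.40
2) 1.25(84) + 0.8(81) + 0.7(59) = 105.00 + 64.80 + 41.30 = 211.10
3) 1.2(84) + 1.4(59) + 0.2(61) = 100.80 + 82.60 + 12.20 = 195.60
4) 1.35(84) = 113.40
5) 1.3(84) + 0.75(59) + 0.75(61) = 109.20 + 44.25 + 45.75 = 199.20
Combination 2 governs: q_u = 211.10 psf.

211.10 psf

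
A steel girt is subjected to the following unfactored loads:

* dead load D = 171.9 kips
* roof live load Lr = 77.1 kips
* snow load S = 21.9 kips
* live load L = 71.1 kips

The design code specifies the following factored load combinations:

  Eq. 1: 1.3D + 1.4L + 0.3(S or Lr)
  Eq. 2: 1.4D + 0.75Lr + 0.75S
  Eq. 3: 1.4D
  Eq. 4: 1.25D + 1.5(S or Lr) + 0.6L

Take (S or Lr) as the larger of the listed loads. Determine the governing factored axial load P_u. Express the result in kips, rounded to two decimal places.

(S or Lr) → Lr = 77.1 kips.
Eq. 1: 1.3(171.9) + 1.4(71.1) + 0.3(77.1) = 223.47 + 99.54 + 23.13 = 346.14
Eq. 2: 1.4(171.9) + 0.75(77.1) + 0.75(21.9) = 314.91
Eq. 3: 1.4(171.9) = 240.66
Eq. 4: 1.25(171.9) + 1.5(77.1) + 0.6(71.1) = 214.88 + 115.65 + 42.66 = 373.19
Maximum is from combination 4.

373.19 kips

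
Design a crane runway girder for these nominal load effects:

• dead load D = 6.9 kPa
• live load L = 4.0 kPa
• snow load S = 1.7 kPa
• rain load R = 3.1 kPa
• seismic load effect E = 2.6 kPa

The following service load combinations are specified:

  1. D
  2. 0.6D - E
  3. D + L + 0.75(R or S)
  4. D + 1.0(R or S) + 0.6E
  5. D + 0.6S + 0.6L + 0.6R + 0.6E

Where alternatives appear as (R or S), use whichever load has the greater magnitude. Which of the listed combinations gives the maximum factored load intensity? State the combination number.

(R or S) → R = 3.1 kPa.
1. 1.0(6.9) = 6.9
2. 0.6(6.9) - 1.0(2.6) = 4.1 - 2.6 = 1.5
3. 1.0(6.9) + 1.0(4.0) + 0.75(3.1) = 6.9 + 4.0 + 2.3 = 13.2
4. 1.0(6.9) + 1.0(3.1) + 0.6(2.6) = 6.9 + 3.1 + 1.6 = 11.6
5. 1.0(6.9) + 0.6(1.7) + 0.6(4.0) + 0.6(3.1) + 0.6(2.6) = 13.7
The largest value is 13.7 kPa from combination 5.

Combination 5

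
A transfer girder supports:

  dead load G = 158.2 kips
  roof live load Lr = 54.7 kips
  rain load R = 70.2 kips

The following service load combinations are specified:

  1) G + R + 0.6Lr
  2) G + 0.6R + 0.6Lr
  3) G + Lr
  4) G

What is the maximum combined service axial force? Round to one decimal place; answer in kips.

1) 1.0(158.2) + 1.0(70.2) + 0.6(54.7) = 158.2 + 70.2 + 32.8 = 261.2
2) 1.0(158.2) + 0.6(70.2) + 0.6(54.7) = 158.2 + 42.1 + 32.8 = 233.1
3) 1.0(158.2) + 1.0(54.7) = 158.2 + 54.7 = 212.9
4) 1.0(158.2) = 158.2
Maximum is from combination 1.

261.2 kips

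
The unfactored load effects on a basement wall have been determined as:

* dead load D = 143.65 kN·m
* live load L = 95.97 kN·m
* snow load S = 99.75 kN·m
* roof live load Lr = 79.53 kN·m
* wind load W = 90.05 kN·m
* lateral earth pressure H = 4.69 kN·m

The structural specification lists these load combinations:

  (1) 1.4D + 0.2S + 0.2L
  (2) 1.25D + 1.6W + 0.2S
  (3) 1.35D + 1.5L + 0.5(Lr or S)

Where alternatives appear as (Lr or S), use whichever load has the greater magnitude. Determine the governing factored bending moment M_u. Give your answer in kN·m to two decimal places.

(Lr or S) → S = 99.75 kN·m.
(1) 1.4(143.65) + 0.2(99.75) + 0.2(95.97) = 201.11 + 19.95 + 19.19 = 240.25
(2) 1.25(143.65) + 1.6(90.05) + 0.2(99.75) = 179.56 + 144.08 + 19.95 = 343.59
(3) 1.35(143.65) + 1.5(95.97) + 0.5(99.75) = 387.76
Combination 3 governs: M_u = 387.76 kN·m.

387.76 kN·m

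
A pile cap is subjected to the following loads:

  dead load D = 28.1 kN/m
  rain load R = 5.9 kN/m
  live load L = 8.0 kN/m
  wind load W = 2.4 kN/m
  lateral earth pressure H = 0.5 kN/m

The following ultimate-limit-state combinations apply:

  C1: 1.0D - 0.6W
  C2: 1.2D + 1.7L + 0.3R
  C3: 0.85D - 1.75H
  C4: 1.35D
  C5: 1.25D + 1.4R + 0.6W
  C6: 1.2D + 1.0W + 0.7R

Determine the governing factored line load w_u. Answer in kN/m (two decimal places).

C1: 1.0(28.1) - 0.6(2.4) = 28.10 - 1.44 = 26.66
C2: 1.2(28.1) + 1.7(8.0) + 0.3(5.9) = 33.72 + 13.60 + 1.77 = 49.09
C3: 0.85(28.1) - 1.75(0.5) = 23.89 - 0.88 = 23.01
C4: 1.35(28.1) = 37.94
C5: 1.25(28.1) + 1.4(5.9) + 0.6(2.4) = 35.13 + 8.26 + 1.44 = 44.83
C6: 1.2(28.1) + 1.0(2.4) + 0.7(5.9) = 33.72 + 2.40 + 4.13 = 40.25
The controlling combination is 2, giving 49.09 kN/m.

49.09 kN/m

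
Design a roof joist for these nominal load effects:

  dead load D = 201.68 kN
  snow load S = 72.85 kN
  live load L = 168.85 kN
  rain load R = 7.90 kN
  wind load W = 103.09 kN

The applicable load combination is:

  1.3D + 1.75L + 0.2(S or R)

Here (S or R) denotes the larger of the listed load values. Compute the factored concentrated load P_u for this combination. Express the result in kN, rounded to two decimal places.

572.24 kN

(S or R) → S = 72.85 kN.
1.3(201.68) + 1.75(168.85) + 0.2(72.85) = 262.18 + 295.49 + 14.57 = 572.24
P_u = 572.24 kN.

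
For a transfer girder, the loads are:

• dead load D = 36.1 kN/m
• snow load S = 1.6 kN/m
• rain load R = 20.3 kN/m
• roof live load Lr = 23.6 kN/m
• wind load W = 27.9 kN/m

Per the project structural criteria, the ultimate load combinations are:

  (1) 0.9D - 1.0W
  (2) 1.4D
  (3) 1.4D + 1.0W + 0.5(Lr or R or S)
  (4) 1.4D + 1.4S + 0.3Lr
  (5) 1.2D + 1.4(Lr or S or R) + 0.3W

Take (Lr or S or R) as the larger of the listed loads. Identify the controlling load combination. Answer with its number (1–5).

(Lr or R or S) → Lr = 23.6 kN/m; (Lr or S or R) → Lr = 23.6 kN/m.
(1) 0.9(36.1) - 1.0(27.9) = 4.6
(2) 1.4(36.1) = 50.5
(3) 1.4(36.1) + 1.0(27.9) + 0.5(23.6) = 90.2
(4) 1.4(36.1) + 1.4(1.6) + 0.3(23.6) = 59.9
(5) 1.2(36.1) + 1.4(23.6) + 0.3(27.9) = 84.7
The largest value is 90.2 kN/m from combination 3.

Combination 3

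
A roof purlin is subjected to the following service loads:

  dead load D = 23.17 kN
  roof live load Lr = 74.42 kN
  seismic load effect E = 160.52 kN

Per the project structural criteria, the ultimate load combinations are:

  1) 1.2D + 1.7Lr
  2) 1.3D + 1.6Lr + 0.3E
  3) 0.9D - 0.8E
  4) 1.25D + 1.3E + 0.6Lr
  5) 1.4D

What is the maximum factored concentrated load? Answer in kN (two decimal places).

282.29 kN

1) 1.2(23.17) + 1.7(74.42) = 154.32
2) 1.3(23.17) + 1.6(74.42) + 0.3(160.52) = 197.35
3) 0.9(23.17) - 0.8(160.52) = -107.56
4) 1.25(23.17) + 1.3(160.52) + 0.6(74.42) = 282.29
5) 1.4(23.17) = 32.44
The controlling combination is 4, giving 282.29 kN.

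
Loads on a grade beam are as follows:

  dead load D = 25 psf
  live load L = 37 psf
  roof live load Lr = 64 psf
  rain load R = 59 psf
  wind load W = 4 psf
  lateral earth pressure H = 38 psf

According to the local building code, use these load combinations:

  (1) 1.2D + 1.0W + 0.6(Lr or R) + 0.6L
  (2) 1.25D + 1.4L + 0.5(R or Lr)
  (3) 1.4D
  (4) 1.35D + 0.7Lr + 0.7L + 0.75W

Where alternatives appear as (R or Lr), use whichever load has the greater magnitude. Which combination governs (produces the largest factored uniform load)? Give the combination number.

(Lr or R) → Lr = 64 psf; (R or Lr) → Lr = 64 psf.
(1) 1.2(25) + 1.0(4) + 0.6(64) + 0.6(37) = 30.00 + 4.00 + 38.40 + 22.20 = 94.60
(2) 1.25(25) + 1.4(37) + 0.5(64) = 31.25 + 51.80 + 32.00 = 115.05
(3) 1.4(25) = 35.00
(4) 1.35(25) + 0.7(64) + 0.7(37) + 0.75(4) = 33.75 + 44.80 + 25.90 + 3.00 = 107.45
The largest value is 115.05 psf from combination 2.

Combination 2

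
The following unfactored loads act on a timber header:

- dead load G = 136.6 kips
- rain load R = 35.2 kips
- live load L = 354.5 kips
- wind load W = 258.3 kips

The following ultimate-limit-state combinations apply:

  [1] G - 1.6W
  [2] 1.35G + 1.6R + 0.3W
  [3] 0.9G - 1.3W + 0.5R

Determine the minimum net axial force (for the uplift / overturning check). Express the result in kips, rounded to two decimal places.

-276.68 kips

[1] 1.0(136.6) - 1.6(258.3) = 136.60 - 413.28 = -276.68
[2] 1.35(136.6) + 1.6(35.2) + 0.3(258.3) = 184.41 + 56.32 + 77.49 = 318.22
[3] 0.9(136.6) - 1.3(258.3) + 0.5(35.2) = 122.94 - 335.79 + 17.60 = -195.25
Combination 1 gives the minimum: -276.68 kips.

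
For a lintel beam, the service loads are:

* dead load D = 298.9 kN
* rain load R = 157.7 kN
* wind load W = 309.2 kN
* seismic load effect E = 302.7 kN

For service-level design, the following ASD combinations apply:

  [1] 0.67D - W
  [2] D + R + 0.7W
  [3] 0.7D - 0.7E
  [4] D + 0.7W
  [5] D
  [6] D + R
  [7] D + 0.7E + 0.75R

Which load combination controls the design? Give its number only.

[1] 0.67(298.9) - 1.0(309.2) = -108.94
[2] 1.0(298.9) + 1.0(157.7) + 0.7(309.2) = 673.04
[3] 0.7(298.9) - 0.7(302.7) = -2.66
[4] 1.0(298.9) + 0.7(309.2) = 515.34
[5] 1.0(298.9) = 298.90
[6] 1.0(298.9) + 1.0(157.7) = 456.60
[7] 1.0(298.9) + 0.7(302.7) + 0.75(157.7) = 629.07
The largest value is 673.04 kN from combination 2.

Combination 2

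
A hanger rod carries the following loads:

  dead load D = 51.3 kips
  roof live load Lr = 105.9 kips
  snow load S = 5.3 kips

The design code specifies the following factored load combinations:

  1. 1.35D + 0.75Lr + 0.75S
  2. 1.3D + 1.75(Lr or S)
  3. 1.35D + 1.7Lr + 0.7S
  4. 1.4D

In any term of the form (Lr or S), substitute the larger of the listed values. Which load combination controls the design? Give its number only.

Combination 3

(Lr or S) → Lr = 105.9 kips.
1. 1.35(51.3) + 0.75(105.9) + 0.75(5.3) = 152.66
2. 1.3(51.3) + 1.75(105.9) = 252.02
3. 1.35(51.3) + 1.7(105.9) + 0.7(5.3) = 253.00
4. 1.4(51.3) = 71.82
The largest value is 253.00 kips from combination 3.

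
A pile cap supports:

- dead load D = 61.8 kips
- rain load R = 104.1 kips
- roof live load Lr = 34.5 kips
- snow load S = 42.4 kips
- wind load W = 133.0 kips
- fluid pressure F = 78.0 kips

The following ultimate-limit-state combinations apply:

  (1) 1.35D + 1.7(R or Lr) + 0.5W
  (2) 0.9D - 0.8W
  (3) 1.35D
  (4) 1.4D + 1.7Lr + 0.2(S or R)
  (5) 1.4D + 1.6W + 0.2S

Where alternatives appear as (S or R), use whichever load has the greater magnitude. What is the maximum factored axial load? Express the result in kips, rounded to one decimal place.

326.9 kips

(R or Lr) → R = 104.1 kips; (S or R) → R = 104.1 kips.
(1) 1.35(61.8) + 1.7(104.1) + 0.5(133.0) = 83.4 + 177.0 + 66.5 = 326.9
(2) 0.9(61.8) - 0.8(133.0) = 55.6 - 106.4 = -50.8
(3) 1.35(61.8) = 83.4
(4) 1.4(61.8) + 1.7(34.5) + 0.2(104.1) = 86.5 + 58.7 + 20.8 = 166.0
(5) 1.4(61.8) + 1.6(133.0) + 0.2(42.4) = 86.5 + 212.8 + 8.5 = 307.8
The controlling combination is 1, giving 326.9 kips.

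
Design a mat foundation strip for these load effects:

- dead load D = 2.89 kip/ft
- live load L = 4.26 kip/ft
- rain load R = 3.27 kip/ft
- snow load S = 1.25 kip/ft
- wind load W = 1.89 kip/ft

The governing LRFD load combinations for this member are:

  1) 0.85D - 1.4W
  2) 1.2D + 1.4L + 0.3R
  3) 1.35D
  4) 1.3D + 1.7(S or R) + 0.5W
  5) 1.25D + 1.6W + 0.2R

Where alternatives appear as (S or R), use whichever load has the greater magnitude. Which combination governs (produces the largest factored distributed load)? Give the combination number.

(S or R) → R = 3.27 kip/ft.
1) 0.85(2.89) - 1.4(1.89) = -0.19
2) 1.2(2.89) + 1.4(4.26) + 0.3(3.27) = 10.41
3) 1.35(2.89) = 3.90
4) 1.3(2.89) + 1.7(3.27) + 0.5(1.89) = 10.26
5) 1.25(2.89) + 1.6(1.89) + 0.2(3.27) = 7.29
The largest value is 10.41 kip/ft from combination 2.

Combination 2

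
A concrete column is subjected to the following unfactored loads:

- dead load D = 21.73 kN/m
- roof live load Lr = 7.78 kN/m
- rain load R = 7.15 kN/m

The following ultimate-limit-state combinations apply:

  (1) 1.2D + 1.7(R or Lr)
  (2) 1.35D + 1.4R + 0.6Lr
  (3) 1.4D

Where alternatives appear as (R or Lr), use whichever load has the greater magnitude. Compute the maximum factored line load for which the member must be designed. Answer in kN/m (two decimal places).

(R or Lr) → Lr = 7.78 kN/m.
(1) 1.2(21.73) + 1.7(7.78) = 39.30
(2) 1.35(21.73) + 1.4(7.15) + 0.6(7.78) = 44.01
(3) 1.4(21.73) = 30.42
Maximum is from combination 2.

44.01 kN/m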